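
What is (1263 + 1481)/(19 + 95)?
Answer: 1372/57 ≈ 24.070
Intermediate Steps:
(1263 + 1481)/(19 + 95) = 2744/114 = 2744*(1/114) = 1372/57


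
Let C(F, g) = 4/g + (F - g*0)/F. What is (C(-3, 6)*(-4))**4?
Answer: 160000/81 ≈ 1975.3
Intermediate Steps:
C(F, g) = 1 + 4/g (C(F, g) = 4/g + (F - 1*0)/F = 4/g + (F + 0)/F = 4/g + F/F = 4/g + 1 = 1 + 4/g)
(C(-3, 6)*(-4))**4 = (((4 + 6)/6)*(-4))**4 = (((1/6)*10)*(-4))**4 = ((5/3)*(-4))**4 = (-20/3)**4 = 160000/81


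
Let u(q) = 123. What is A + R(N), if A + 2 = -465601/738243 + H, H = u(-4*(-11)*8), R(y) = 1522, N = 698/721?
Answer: 1212467648/738243 ≈ 1642.4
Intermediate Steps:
N = 698/721 (N = 698*(1/721) = 698/721 ≈ 0.96810)
H = 123
A = 88861802/738243 (A = -2 + (-465601/738243 + 123) = -2 + 90338288/738243 = 88861802/738243 ≈ 120.37)
A + R(N) = 88861802/738243 + 1522 = 1212467648/738243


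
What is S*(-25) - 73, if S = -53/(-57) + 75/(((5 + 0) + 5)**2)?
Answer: -26219/228 ≈ -115.00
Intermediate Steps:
S = 383/228 (S = -53*(-1/57) + 75/((5 + 5)**2) = 53/57 + 75/(10**2) = 53/57 + 75/100 = 53/57 + 75*(1/100) = 53/57 + 3/4 = 383/228 ≈ 1.6798)
S*(-25) - 73 = (383/228)*(-25) - 73 = -9575/228 - 73 = -26219/228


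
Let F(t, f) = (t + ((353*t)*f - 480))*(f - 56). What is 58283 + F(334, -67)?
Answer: 971706623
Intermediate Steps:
F(t, f) = (-56 + f)*(-480 + t + 353*f*t) (F(t, f) = (t + (353*f*t - 480))*(-56 + f) = (t + (-480 + 353*f*t))*(-56 + f) = (-480 + t + 353*f*t)*(-56 + f) = (-56 + f)*(-480 + t + 353*f*t))
58283 + F(334, -67) = 58283 + (26880 - 480*(-67) - 56*334 - 19767*(-67)*334 + 353*334*(-67)**2) = 58283 + (26880 + 32160 - 18704 + 442345926 + 353*334*4489) = 58283 + (26880 + 32160 - 18704 + 442345926 + 529262078) = 58283 + 971648340 = 971706623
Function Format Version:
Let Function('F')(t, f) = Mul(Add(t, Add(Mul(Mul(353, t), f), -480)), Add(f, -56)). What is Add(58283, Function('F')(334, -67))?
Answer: 971706623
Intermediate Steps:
Function('F')(t, f) = Mul(Add(-56, f), Add(-480, t, Mul(353, f, t))) (Function('F')(t, f) = Mul(Add(t, Add(Mul(353, f, t), -480)), Add(-56, f)) = Mul(Add(t, Add(-480, Mul(353, f, t))), Add(-56, f)) = Mul(Add(-480, t, Mul(353, f, t)), Add(-56, f)) = Mul(Add(-56, f), Add(-480, t, Mul(353, f, t))))
Add(58283, Function('F')(334, -67)) = Add(58283, Add(26880, Mul(-480, -67), Mul(-56, 334), Mul(-19767, -67, 334), Mul(353, 334, Pow(-67, 2)))) = Add(58283, Add(26880, 32160, -18704, 442345926, Mul(353, 334, 4489))) = Add(58283, Add(26880, 32160, -18704, 442345926, 529262078)) = Add(58283, 971648340) = 971706623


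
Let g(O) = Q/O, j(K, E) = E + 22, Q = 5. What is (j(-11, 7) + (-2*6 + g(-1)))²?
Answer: 144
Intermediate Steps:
j(K, E) = 22 + E
g(O) = 5/O
(j(-11, 7) + (-2*6 + g(-1)))² = ((22 + 7) + (-2*6 + 5/(-1)))² = (29 + (-12 + 5*(-1)))² = (29 + (-12 - 5))² = (29 - 17)² = 12² = 144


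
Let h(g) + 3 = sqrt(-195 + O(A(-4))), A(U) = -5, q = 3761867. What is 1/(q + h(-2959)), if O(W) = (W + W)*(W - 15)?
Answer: 3761864/14151620754491 - sqrt(5)/14151620754491 ≈ 2.6583e-7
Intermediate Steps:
O(W) = 2*W*(-15 + W) (O(W) = (2*W)*(-15 + W) = 2*W*(-15 + W))
h(g) = -3 + sqrt(5) (h(g) = -3 + sqrt(-195 + 2*(-5)*(-15 - 5)) = -3 + sqrt(-195 + 2*(-5)*(-20)) = -3 + sqrt(-195 + 200) = -3 + sqrt(5))
1/(q + h(-2959)) = 1/(3761867 + (-3 + sqrt(5))) = 1/(3761864 + sqrt(5))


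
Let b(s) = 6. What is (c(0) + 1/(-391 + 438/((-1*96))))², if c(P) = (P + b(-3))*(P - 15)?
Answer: 324473779876/40056241 ≈ 8100.5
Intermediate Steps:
c(P) = (-15 + P)*(6 + P) (c(P) = (P + 6)*(P - 15) = (6 + P)*(-15 + P) = (-15 + P)*(6 + P))
(c(0) + 1/(-391 + 438/((-1*96))))² = ((-90 + 0² - 9*0) + 1/(-391 + 438/((-1*96))))² = ((-90 + 0 + 0) + 1/(-391 + 438/(-96)))² = (-90 + 1/(-391 + 438*(-1/96)))² = (-90 + 1/(-391 - 73/16))² = (-90 + 1/(-6329/16))² = (-90 - 16/6329)² = (-569626/6329)² = 324473779876/40056241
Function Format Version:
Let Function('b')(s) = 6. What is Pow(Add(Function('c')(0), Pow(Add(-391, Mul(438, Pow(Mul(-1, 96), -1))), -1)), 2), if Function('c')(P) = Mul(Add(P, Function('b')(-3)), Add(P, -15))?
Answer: Rational(324473779876, 40056241) ≈ 8100.5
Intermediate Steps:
Function('c')(P) = Mul(Add(-15, P), Add(6, P)) (Function('c')(P) = Mul(Add(P, 6), Add(P, -15)) = Mul(Add(6, P), Add(-15, P)) = Mul(Add(-15, P), Add(6, P)))
Pow(Add(Function('c')(0), Pow(Add(-391, Mul(438, Pow(Mul(-1, 96), -1))), -1)), 2) = Pow(Add(Add(-90, Pow(0, 2), Mul(-9, 0)), Pow(Add(-391, Mul(438, Pow(Mul(-1, 96), -1))), -1)), 2) = Pow(Add(Add(-90, 0, 0), Pow(Add(-391, Mul(438, Pow(-96, -1))), -1)), 2) = Pow(Add(-90, Pow(Add(-391, Mul(438, Rational(-1, 96))), -1)), 2) = Pow(Add(-90, Pow(Add(-391, Rational(-73, 16)), -1)), 2) = Pow(Add(-90, Pow(Rational(-6329, 16), -1)), 2) = Pow(Add(-90, Rational(-16, 6329)), 2) = Pow(Rational(-569626, 6329), 2) = Rational(324473779876, 40056241)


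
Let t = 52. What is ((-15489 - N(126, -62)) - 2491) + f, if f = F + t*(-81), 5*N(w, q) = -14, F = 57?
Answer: -110661/5 ≈ -22132.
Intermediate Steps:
N(w, q) = -14/5 (N(w, q) = (1/5)*(-14) = -14/5)
f = -4155 (f = 57 + 52*(-81) = 57 - 4212 = -4155)
((-15489 - N(126, -62)) - 2491) + f = ((-15489 - 1*(-14/5)) - 2491) - 4155 = ((-15489 + 14/5) - 2491) - 4155 = (-77431/5 - 2491) - 4155 = -89886/5 - 4155 = -110661/5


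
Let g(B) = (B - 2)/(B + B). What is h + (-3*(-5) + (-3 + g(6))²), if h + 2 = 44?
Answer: 577/9 ≈ 64.111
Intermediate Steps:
g(B) = (-2 + B)/(2*B) (g(B) = (-2 + B)/((2*B)) = (-2 + B)*(1/(2*B)) = (-2 + B)/(2*B))
h = 42 (h = -2 + 44 = 42)
h + (-3*(-5) + (-3 + g(6))²) = 42 + (-3*(-5) + (-3 + (½)*(-2 + 6)/6)²) = 42 + (15 + (-3 + (½)*(⅙)*4)²) = 42 + (15 + (-3 + ⅓)²) = 42 + (15 + (-8/3)²) = 42 + (15 + 64/9) = 42 + 199/9 = 577/9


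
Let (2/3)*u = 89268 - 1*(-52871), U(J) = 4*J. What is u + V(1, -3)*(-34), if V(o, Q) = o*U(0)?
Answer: 426417/2 ≈ 2.1321e+5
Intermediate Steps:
V(o, Q) = 0 (V(o, Q) = o*(4*0) = o*0 = 0)
u = 426417/2 (u = 3*(89268 - 1*(-52871))/2 = 3*(89268 + 52871)/2 = (3/2)*142139 = 426417/2 ≈ 2.1321e+5)
u + V(1, -3)*(-34) = 426417/2 + 0*(-34) = 426417/2 + 0 = 426417/2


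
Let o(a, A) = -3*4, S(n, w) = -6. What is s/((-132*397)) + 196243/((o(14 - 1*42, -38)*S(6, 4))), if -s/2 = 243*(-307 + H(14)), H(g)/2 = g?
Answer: 856179617/314424 ≈ 2723.0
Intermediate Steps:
H(g) = 2*g
s = 135594 (s = -486*(-307 + 2*14) = -486*(-307 + 28) = -486*(-279) = -2*(-67797) = 135594)
o(a, A) = -12
s/((-132*397)) + 196243/((o(14 - 1*42, -38)*S(6, 4))) = 135594/((-132*397)) + 196243/((-12*(-6))) = 135594/(-52404) + 196243/72 = 135594*(-1/52404) + 196243*(1/72) = -22599/8734 + 196243/72 = 856179617/314424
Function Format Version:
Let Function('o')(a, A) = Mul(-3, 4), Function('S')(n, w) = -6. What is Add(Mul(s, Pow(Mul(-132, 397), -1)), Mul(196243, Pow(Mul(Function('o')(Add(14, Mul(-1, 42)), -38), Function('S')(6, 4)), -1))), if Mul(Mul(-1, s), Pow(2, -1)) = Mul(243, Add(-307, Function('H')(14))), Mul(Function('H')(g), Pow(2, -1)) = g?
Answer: Rational(856179617, 314424) ≈ 2723.0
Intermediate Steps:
Function('H')(g) = Mul(2, g)
s = 135594 (s = Mul(-2, Mul(243, Add(-307, Mul(2, 14)))) = Mul(-2, Mul(243, Add(-307, 28))) = Mul(-2, Mul(243, -279)) = Mul(-2, -67797) = 135594)
Function('o')(a, A) = -12
Add(Mul(s, Pow(Mul(-132, 397), -1)), Mul(196243, Pow(Mul(Function('o')(Add(14, Mul(-1, 42)), -38), Function('S')(6, 4)), -1))) = Add(Mul(135594, Pow(Mul(-132, 397), -1)), Mul(196243, Pow(Mul(-12, -6), -1))) = Add(Mul(135594, Pow(-52404, -1)), Mul(196243, Pow(72, -1))) = Add(Mul(135594, Rational(-1, 52404)), Mul(196243, Rational(1, 72))) = Add(Rational(-22599, 8734), Rational(196243, 72)) = Rational(856179617, 314424)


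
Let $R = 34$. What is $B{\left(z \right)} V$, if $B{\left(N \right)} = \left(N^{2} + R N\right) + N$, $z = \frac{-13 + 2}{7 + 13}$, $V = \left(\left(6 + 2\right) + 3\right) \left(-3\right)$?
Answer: $\frac{250107}{400} \approx 625.27$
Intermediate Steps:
$V = -33$ ($V = \left(8 + 3\right) \left(-3\right) = 11 \left(-3\right) = -33$)
$z = - \frac{11}{20} \approx -0.55$
$B{\left(N \right)} = N^{2} + 35 N$ ($B{\left(N \right)} = \left(N^{2} + 34 N\right) + N = N^{2} + 35 N$)
$B{\left(z \right)} V = - \frac{11 \left(35 - \frac{11}{20}\right)}{20} \left(-33\right) = \left(- \frac{11}{20}\right) \frac{689}{20} \left(-33\right) = \left(- \frac{7579}{400}\right) \left(-33\right) = \frac{250107}{400}$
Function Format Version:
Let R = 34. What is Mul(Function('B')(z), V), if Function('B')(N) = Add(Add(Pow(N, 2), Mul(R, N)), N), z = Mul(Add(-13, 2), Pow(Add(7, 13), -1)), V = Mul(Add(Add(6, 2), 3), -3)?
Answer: Rational(250107, 400) ≈ 625.27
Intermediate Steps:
V = -33 (V = Mul(Add(8, 3), -3) = Mul(11, -3) = -33)
z = Rational(-11, 20) (z = Mul(-11, Pow(20, -1)) = Mul(-11, Rational(1, 20)) = Rational(-11, 20) ≈ -0.55000)
Function('B')(N) = Add(Pow(N, 2), Mul(35, N)) (Function('B')(N) = Add(Add(Pow(N, 2), Mul(34, N)), N) = Add(Pow(N, 2), Mul(35, N)))
Mul(Function('B')(z), V) = Mul(Mul(Rational(-11, 20), Add(35, Rational(-11, 20))), -33) = Mul(Mul(Rational(-11, 20), Rational(689, 20)), -33) = Mul(Rational(-7579, 400), -33) = Rational(250107, 400)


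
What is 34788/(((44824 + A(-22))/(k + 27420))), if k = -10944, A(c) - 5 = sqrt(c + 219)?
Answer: 6423626846988/502409761 - 143291772*sqrt(197)/502409761 ≈ 12782.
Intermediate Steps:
A(c) = 5 + sqrt(219 + c) (A(c) = 5 + sqrt(c + 219) = 5 + sqrt(219 + c))
34788/(((44824 + A(-22))/(k + 27420))) = 34788/(((44824 + (5 + sqrt(219 - 22)))/(-10944 + 27420))) = 34788/(((44824 + (5 + sqrt(197)))/16476)) = 34788/(((44829 + sqrt(197))*(1/16476))) = 34788/(14943/5492 + sqrt(197)/16476)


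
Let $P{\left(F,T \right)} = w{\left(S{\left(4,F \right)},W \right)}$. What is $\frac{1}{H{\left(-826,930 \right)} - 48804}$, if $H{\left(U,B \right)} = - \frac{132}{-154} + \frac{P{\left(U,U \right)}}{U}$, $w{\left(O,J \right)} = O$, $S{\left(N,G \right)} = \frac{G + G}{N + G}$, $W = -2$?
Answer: $- \frac{2877}{140406649} \approx -2.049 \cdot 10^{-5}$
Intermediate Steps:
$S{\left(N,G \right)} = \frac{2 G}{G + N}$
$P{\left(F,T \right)} = \frac{2 F}{4 + F}$ ($P{\left(F,T \right)} = \frac{2 F}{F + 4} = \frac{2 F}{4 + F}$)
$H{\left(U,B \right)} = \frac{6}{7} + \frac{2}{4 + U}$ ($H{\left(U,B \right)} = - \frac{132}{-154} + \frac{2 U \frac{1}{4 + U}}{U} = \left(-132\right) \left(- \frac{1}{154}\right) + \frac{2}{4 + U} = \frac{6}{7} + \frac{2}{4 + U}$)
$\frac{1}{H{\left(-826,930 \right)} - 48804} = \frac{1}{\frac{2 \left(19 + 3 \left(-826\right)\right)}{7 \left(4 - 826\right)} - 48804} = \frac{1}{\frac{2 \left(19 - 2478\right)}{7 \left(-822\right)} - 48804} = \frac{1}{\frac{2}{7} \left(- \frac{1}{822}\right) \left(-2459\right) - 48804} = \frac{1}{\frac{2459}{2877} - 48804} = \frac{1}{- \frac{140406649}{2877}} = - \frac{2877}{140406649}$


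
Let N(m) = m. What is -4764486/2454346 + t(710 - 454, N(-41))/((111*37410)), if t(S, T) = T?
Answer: -9892338194023/5095848154230 ≈ -1.9413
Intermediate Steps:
-4764486/2454346 + t(710 - 454, N(-41))/((111*37410)) = -4764486/2454346 - 41/(111*37410) = -4764486*1/2454346 - 41/4152510 = -2382243/1227173 - 41*1/4152510 = -2382243/1227173 - 41/4152510 = -9892338194023/5095848154230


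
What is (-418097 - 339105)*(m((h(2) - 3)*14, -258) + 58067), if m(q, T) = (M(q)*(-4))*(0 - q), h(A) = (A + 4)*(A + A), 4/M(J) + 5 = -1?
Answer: -43374802166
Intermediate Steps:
M(J) = -2/3 (M(J) = 4/(-5 - 1) = 4/(-6) = 4*(-1/6) = -2/3)
h(A) = 2*A*(4 + A) (h(A) = (4 + A)*(2*A) = 2*A*(4 + A))
m(q, T) = -8*q/3 (m(q, T) = (-2/3*(-4))*(0 - q) = 8*(-q)/3 = -8*q/3)
(-418097 - 339105)*(m((h(2) - 3)*14, -258) + 58067) = (-418097 - 339105)*(-8*(2*2*(4 + 2) - 3)*14/3 + 58067) = -757202*(-8*(2*2*6 - 3)*14/3 + 58067) = -757202*(-8*(24 - 3)*14/3 + 58067) = -757202*(-56*14 + 58067) = -757202*(-8/3*294 + 58067) = -757202*(-784 + 58067) = -757202*57283 = -43374802166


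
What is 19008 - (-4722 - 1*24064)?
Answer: 47794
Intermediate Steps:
19008 - (-4722 - 1*24064) = 19008 - (-4722 - 24064) = 19008 - 1*(-28786) = 19008 + 28786 = 47794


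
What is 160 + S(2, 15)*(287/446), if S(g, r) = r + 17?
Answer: 40272/223 ≈ 180.59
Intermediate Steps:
S(g, r) = 17 + r
160 + S(2, 15)*(287/446) = 160 + (17 + 15)*(287/446) = 160 + 32*(287*(1/446)) = 160 + 32*(287/446) = 160 + 4592/223 = 40272/223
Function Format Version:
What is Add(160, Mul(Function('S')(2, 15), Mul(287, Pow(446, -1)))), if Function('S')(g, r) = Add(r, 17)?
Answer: Rational(40272, 223) ≈ 180.59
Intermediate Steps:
Function('S')(g, r) = Add(17, r)
Add(160, Mul(Function('S')(2, 15), Mul(287, Pow(446, -1)))) = Add(160, Mul(Add(17, 15), Mul(287, Pow(446, -1)))) = Add(160, Mul(32, Mul(287, Rational(1, 446)))) = Add(160, Mul(32, Rational(287, 446))) = Add(160, Rational(4592, 223)) = Rational(40272, 223)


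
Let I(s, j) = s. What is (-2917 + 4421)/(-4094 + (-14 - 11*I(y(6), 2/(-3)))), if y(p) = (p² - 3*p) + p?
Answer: -376/1093 ≈ -0.34401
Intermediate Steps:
y(p) = p² - 2*p
(-2917 + 4421)/(-4094 + (-14 - 11*I(y(6), 2/(-3)))) = (-2917 + 4421)/(-4094 + (-14 - 66*(-2 + 6))) = 1504/(-4094 + (-14 - 66*4)) = 1504/(-4094 + (-14 - 11*24)) = 1504/(-4094 + (-14 - 264)) = 1504/(-4094 - 278) = 1504/(-4372) = 1504*(-1/4372) = -376/1093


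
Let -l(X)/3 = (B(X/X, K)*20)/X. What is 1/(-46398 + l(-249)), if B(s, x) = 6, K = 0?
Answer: -83/3850914 ≈ -2.1553e-5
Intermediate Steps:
l(X) = -360/X (l(X) = -3*6*20/X = -360/X)
1/(-46398 + l(-249)) = 1/(-46398 - 360/(-249)) = 1/(-46398 - 360*(-1/249)) = 1/(-46398 + 120/83) = 1/(-3850914/83) = -83/3850914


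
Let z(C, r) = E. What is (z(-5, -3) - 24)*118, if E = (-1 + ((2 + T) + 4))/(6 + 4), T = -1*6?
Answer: -14219/5 ≈ -2843.8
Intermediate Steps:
T = -6
E = -⅒ (E = (-1 + ((2 - 6) + 4))/(6 + 4) = (-1 + (-4 + 4))/10 = (-1 + 0)*(⅒) = -1*⅒ = -⅒ ≈ -0.10000)
z(C, r) = -⅒
(z(-5, -3) - 24)*118 = (-⅒ - 24)*118 = -241/10*118 = -14219/5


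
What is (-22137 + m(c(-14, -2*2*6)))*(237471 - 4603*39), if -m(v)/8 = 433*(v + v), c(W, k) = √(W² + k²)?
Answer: -1282927698 - 803010624*√193 ≈ -1.2439e+10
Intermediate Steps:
m(v) = -6928*v (m(v) = -3464*(v + v) = -3464*2*v = -6928*v)
(-22137 + m(c(-14, -2*2*6)))*(237471 - 4603*39) = (-22137 - 6928*√((-14)² + (-2*2*6)²))*(237471 - 4603*39) = (-22137 - 6928*√(196 + (-4*6)²))*(237471 - 179517) = (-22137 - 6928*√(196 + (-24)²))*57954 = (-22137 - 6928*√(196 + 576))*57954 = (-22137 - 13856*√193)*57954 = -1282927698 - 803010624*√193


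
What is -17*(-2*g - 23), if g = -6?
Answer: 187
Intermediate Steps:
-17*(-2*g - 23) = -17*(-2*(-6) - 23) = -17*(12 - 23) = -17*(-11) = 187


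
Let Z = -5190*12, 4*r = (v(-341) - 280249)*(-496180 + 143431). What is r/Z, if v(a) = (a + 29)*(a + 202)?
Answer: -27853178623/83040 ≈ -3.3542e+5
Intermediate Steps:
v(a) = (29 + a)*(202 + a)
r = 83559535869/4 (r = (((5858 + (-341)² + 231*(-341)) - 280249)*(-496180 + 143431))/4 = (((5858 + 116281 - 78771) - 280249)*(-352749))/4 = ((43368 - 280249)*(-352749))/4 = (-236881*(-352749))/4 = (¼)*83559535869 = 83559535869/4 ≈ 2.0890e+10)
Z = -62280
r/Z = (83559535869/4)/(-62280) = (83559535869/4)*(-1/62280) = -27853178623/83040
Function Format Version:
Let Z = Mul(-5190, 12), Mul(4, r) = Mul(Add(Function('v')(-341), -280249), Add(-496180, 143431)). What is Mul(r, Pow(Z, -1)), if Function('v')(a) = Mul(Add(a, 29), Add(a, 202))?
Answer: Rational(-27853178623, 83040) ≈ -3.3542e+5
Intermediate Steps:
Function('v')(a) = Mul(Add(29, a), Add(202, a))
r = Rational(83559535869, 4) (r = Mul(Rational(1, 4), Mul(Add(Add(5858, Pow(-341, 2), Mul(231, -341)), -280249), Add(-496180, 143431))) = Mul(Rational(1, 4), Mul(Add(Add(5858, 116281, -78771), -280249), -352749)) = Mul(Rational(1, 4), Mul(Add(43368, -280249), -352749)) = Mul(Rational(1, 4), Mul(-236881, -352749)) = Mul(Rational(1, 4), 83559535869) = Rational(83559535869, 4) ≈ 2.0890e+10)
Z = -62280
Mul(r, Pow(Z, -1)) = Mul(Rational(83559535869, 4), Pow(-62280, -1)) = Mul(Rational(83559535869, 4), Rational(-1, 62280)) = Rational(-27853178623, 83040)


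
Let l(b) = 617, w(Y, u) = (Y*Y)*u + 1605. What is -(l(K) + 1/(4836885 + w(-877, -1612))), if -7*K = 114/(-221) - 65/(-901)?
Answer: -761993431585/1234997458 ≈ -617.00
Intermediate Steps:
K = 5197/81991 (K = -(114/(-221) - 65/(-901))/7 = -(114*(-1/221) - 65*(-1/901))/7 = -(-114/221 + 65/901)/7 = -⅐*(-5197/11713) = 5197/81991 ≈ 0.063385)
w(Y, u) = 1605 + u*Y² (w(Y, u) = Y²*u + 1605 = u*Y² + 1605 = 1605 + u*Y²)
-(l(K) + 1/(4836885 + w(-877, -1612))) = -(617 + 1/(4836885 + (1605 - 1612*(-877)²))) = -(617 + 1/(4836885 + (1605 - 1612*769129))) = -(617 + 1/(4836885 + (1605 - 1239835948))) = -(617 + 1/(4836885 - 1239834343)) = -(617 + 1/(-1234997458)) = -(617 - 1/1234997458) = -1*761993431585/1234997458 = -761993431585/1234997458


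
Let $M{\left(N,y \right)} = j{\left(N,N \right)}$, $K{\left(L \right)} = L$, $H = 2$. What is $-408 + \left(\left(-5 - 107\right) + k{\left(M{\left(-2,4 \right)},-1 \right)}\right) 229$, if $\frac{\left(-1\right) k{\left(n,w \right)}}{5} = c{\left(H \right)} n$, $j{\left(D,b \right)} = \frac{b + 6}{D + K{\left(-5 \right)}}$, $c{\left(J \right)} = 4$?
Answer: $- \frac{164072}{7} \approx -23439.0$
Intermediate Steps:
$j{\left(D,b \right)} = \frac{6 + b}{-5 + D}$ ($j{\left(D,b \right)} = \frac{b + 6}{D - 5} = \frac{6 + b}{-5 + D}$)
$M{\left(N,y \right)} = \frac{6 + N}{-5 + N}$
$k{\left(n,w \right)} = - 20 n$ ($k{\left(n,w \right)} = - 5 \cdot 4 n = - 20 n$)
$-408 + \left(\left(-5 - 107\right) + k{\left(M{\left(-2,4 \right)},-1 \right)}\right) 229 = -408 + \left(\left(-5 - 107\right) - 20 \frac{6 - 2}{-5 - 2}\right) 229 = -408 + \left(-112 - 20 \frac{1}{-7} \cdot 4\right) 229 = -408 + \left(-112 - 20 \left(\left(- \frac{1}{7}\right) 4\right)\right) 229 = -408 + \left(-112 - - \frac{80}{7}\right) 229 = -408 + \left(-112 + \frac{80}{7}\right) 229 = -408 - \frac{161216}{7} = - \frac{164072}{7}$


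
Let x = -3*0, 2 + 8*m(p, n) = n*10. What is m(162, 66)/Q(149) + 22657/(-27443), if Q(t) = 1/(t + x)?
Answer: 1345192675/109772 ≈ 12254.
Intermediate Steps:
m(p, n) = -¼ + 5*n/4 (m(p, n) = -¼ + (n*10)/8 = -¼ + (10*n)/8 = -¼ + 5*n/4)
x = 0
Q(t) = 1/t (Q(t) = 1/(t + 0) = 1/t)
m(162, 66)/Q(149) + 22657/(-27443) = (-¼ + (5/4)*66)/(1/149) + 22657/(-27443) = (-¼ + 165/2)/(1/149) + 22657*(-1/27443) = (329/4)*149 - 22657/27443 = 49021/4 - 22657/27443 = 1345192675/109772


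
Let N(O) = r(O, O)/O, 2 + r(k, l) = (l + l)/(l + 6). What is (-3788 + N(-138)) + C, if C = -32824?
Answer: -55577017/1518 ≈ -36612.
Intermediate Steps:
r(k, l) = -2 + 2*l/(6 + l) (r(k, l) = -2 + (l + l)/(l + 6) = -2 + (2*l)/(6 + l) = -2 + 2*l/(6 + l))
N(O) = -12/(O*(6 + O)) (N(O) = (-12/(6 + O))/O = -12/(O*(6 + O)))
(-3788 + N(-138)) + C = (-3788 - 12/(-138*(6 - 138))) - 32824 = (-3788 - 12*(-1/138)/(-132)) - 32824 = (-3788 - 12*(-1/138)*(-1/132)) - 32824 = (-3788 - 1/1518) - 32824 = -5750185/1518 - 32824 = -55577017/1518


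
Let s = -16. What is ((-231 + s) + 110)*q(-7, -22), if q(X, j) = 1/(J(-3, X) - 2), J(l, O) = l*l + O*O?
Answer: -137/56 ≈ -2.4464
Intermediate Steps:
J(l, O) = O² + l² (J(l, O) = l² + O² = O² + l²)
q(X, j) = 1/(7 + X²) (q(X, j) = 1/((X² + (-3)²) - 2) = 1/((X² + 9) - 2) = 1/((9 + X²) - 2) = 1/(7 + X²))
((-231 + s) + 110)*q(-7, -22) = ((-231 - 16) + 110)/(7 + (-7)²) = (-247 + 110)/(7 + 49) = -137/56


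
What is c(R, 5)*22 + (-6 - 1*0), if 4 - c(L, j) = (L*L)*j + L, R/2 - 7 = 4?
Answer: -53642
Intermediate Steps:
R = 22 (R = 14 + 2*4 = 14 + 8 = 22)
c(L, j) = 4 - L - j*L² (c(L, j) = 4 - ((L*L)*j + L) = 4 - (L²*j + L) = 4 - (j*L² + L) = 4 - (L + j*L²) = 4 + (-L - j*L²) = 4 - L - j*L²)
c(R, 5)*22 + (-6 - 1*0) = (4 - 1*22 - 1*5*22²)*22 + (-6 - 1*0) = (4 - 22 - 1*5*484)*22 + (-6 + 0) = (4 - 22 - 2420)*22 - 6 = -2438*22 - 6 = -53636 - 6 = -53642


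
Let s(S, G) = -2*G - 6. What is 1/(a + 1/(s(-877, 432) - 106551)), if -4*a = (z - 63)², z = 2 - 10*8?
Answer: -429684/2135636905 ≈ -0.00020120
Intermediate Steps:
s(S, G) = -6 - 2*G
z = -78 (z = 2 - 80 = -78)
a = -19881/4 (a = -(-78 - 63)²/4 = -¼*(-141)² = -¼*19881 = -19881/4 ≈ -4970.3)
1/(a + 1/(s(-877, 432) - 106551)) = 1/(-19881/4 + 1/((-6 - 2*432) - 106551)) = 1/(-19881/4 + 1/((-6 - 864) - 106551)) = 1/(-19881/4 + 1/(-870 - 106551)) = 1/(-19881/4 + 1/(-107421)) = 1/(-19881/4 - 1/107421) = 1/(-2135636905/429684) = -429684/2135636905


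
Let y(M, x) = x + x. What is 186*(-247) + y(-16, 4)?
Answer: -45934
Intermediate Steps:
y(M, x) = 2*x
186*(-247) + y(-16, 4) = 186*(-247) + 2*4 = -45942 + 8 = -45934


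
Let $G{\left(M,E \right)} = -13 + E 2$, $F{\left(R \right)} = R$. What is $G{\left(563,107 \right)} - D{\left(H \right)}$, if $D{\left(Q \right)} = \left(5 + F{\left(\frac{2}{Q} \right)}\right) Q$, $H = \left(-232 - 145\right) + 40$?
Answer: $1884$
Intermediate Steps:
$H = -337$ ($H = -377 + 40 = -337$)
$D{\left(Q \right)} = Q \left(5 + \frac{2}{Q}\right)$ ($D{\left(Q \right)} = \left(5 + \frac{2}{Q}\right) Q = Q \left(5 + \frac{2}{Q}\right)$)
$G{\left(M,E \right)} = -13 + 2 E$
$G{\left(563,107 \right)} - D{\left(H \right)} = \left(-13 + 2 \cdot 107\right) - \left(2 + 5 \left(-337\right)\right) = \left(-13 + 214\right) - \left(2 - 1685\right) = 201 - -1683 = 201 + 1683 = 1884$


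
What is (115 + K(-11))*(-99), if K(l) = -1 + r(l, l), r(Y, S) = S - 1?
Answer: -10098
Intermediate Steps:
r(Y, S) = -1 + S
K(l) = -2 + l (K(l) = -1 + (-1 + l) = -2 + l)
(115 + K(-11))*(-99) = (115 + (-2 - 11))*(-99) = (115 - 13)*(-99) = 102*(-99) = -10098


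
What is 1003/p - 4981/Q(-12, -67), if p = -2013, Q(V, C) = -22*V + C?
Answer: -10224344/396561 ≈ -25.783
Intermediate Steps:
Q(V, C) = C - 22*V
1003/p - 4981/Q(-12, -67) = 1003/(-2013) - 4981/(-67 - 22*(-12)) = 1003*(-1/2013) - 4981/(-67 + 264) = -1003/2013 - 4981/197 = -10224344/396561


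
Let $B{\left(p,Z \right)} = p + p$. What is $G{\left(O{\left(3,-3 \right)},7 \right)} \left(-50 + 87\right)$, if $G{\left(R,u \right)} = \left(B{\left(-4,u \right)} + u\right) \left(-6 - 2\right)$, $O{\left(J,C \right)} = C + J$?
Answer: $296$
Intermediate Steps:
$B{\left(p,Z \right)} = 2 p$
$G{\left(R,u \right)} = 64 - 8 u$ ($G{\left(R,u \right)} = \left(2 \left(-4\right) + u\right) \left(-6 - 2\right) = \left(-8 + u\right) \left(-8\right) = 64 - 8 u$)
$G{\left(O{\left(3,-3 \right)},7 \right)} \left(-50 + 87\right) = \left(64 - 56\right) \left(-50 + 87\right) = \left(64 - 56\right) 37 = 8 \cdot 37 = 296$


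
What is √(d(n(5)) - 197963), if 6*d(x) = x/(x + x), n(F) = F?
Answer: I*√7126665/6 ≈ 444.93*I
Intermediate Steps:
d(x) = 1/12 (d(x) = (x/(x + x))/6 = (x/((2*x)))/6 = ((1/(2*x))*x)/6 = (⅙)*(½) = 1/12)
√(d(n(5)) - 197963) = √(1/12 - 197963) = √(-2375555/12) = I*√7126665/6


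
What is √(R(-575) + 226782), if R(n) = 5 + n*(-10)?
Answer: √232537 ≈ 482.22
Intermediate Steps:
R(n) = 5 - 10*n
√(R(-575) + 226782) = √((5 - 10*(-575)) + 226782) = √((5 + 5750) + 226782) = √(5755 + 226782) = √232537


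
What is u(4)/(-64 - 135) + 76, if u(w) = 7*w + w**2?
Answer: 15080/199 ≈ 75.779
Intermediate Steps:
u(w) = w**2 + 7*w
u(4)/(-64 - 135) + 76 = (4*(7 + 4))/(-64 - 135) + 76 = (4*11)/(-199) + 76 = 44*(-1/199) + 76 = -44/199 + 76 = 15080/199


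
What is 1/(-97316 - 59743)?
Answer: -1/157059 ≈ -6.3670e-6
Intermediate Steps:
1/(-97316 - 59743) = 1/(-157059) = -1/157059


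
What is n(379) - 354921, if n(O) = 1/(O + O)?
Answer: -269030117/758 ≈ -3.5492e+5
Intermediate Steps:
n(O) = 1/(2*O)
n(379) - 354921 = (½)/379 - 354921 = (½)*(1/379) - 354921 = 1/758 - 354921 = -269030117/758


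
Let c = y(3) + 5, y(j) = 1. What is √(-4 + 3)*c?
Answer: 6*I ≈ 6.0*I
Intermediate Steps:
c = 6 (c = 1 + 5 = 6)
√(-4 + 3)*c = √(-4 + 3)*6 = √(-1)*6 = I*6 = 6*I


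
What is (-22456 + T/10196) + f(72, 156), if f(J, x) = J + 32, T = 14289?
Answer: -227886703/10196 ≈ -22351.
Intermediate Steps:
f(J, x) = 32 + J
(-22456 + T/10196) + f(72, 156) = (-22456 + 14289/10196) + (32 + 72) = (-22456 + 14289*(1/10196)) + 104 = (-22456 + 14289/10196) + 104 = -228947087/10196 + 104 = -227886703/10196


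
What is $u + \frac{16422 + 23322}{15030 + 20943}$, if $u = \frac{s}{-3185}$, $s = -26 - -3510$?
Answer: $\frac{1532}{139895} \approx 0.010951$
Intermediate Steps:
$s = 3484$ ($s = -26 + 3510 = 3484$)
$u = - \frac{268}{245}$ ($u = \frac{3484}{-3185} = 3484 \left(- \frac{1}{3185}\right) = - \frac{268}{245} \approx -1.0939$)
$u + \frac{16422 + 23322}{15030 + 20943} = - \frac{268}{245} + \frac{16422 + 23322}{15030 + 20943} = - \frac{268}{245} + \frac{39744}{35973} = - \frac{268}{245} + 39744 \cdot \frac{1}{35973} = - \frac{268}{245} + \frac{4416}{3997} = \frac{1532}{139895}$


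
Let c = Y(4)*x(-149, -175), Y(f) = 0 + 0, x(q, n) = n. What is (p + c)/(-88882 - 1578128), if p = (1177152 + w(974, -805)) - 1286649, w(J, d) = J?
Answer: 108523/1667010 ≈ 0.065100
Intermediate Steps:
Y(f) = 0
c = 0 (c = 0*(-175) = 0)
p = -108523 (p = (1177152 + 974) - 1286649 = 1178126 - 1286649 = -108523)
(p + c)/(-88882 - 1578128) = (-108523 + 0)/(-88882 - 1578128) = -108523/(-1667010) = -108523*(-1/1667010) = 108523/1667010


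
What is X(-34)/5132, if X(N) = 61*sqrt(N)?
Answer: 61*I*sqrt(34)/5132 ≈ 0.069308*I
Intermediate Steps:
X(-34)/5132 = (61*sqrt(-34))/5132 = (61*(I*sqrt(34)))*(1/5132) = (61*I*sqrt(34))*(1/5132) = 61*I*sqrt(34)/5132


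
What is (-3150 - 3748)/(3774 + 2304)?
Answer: -3449/3039 ≈ -1.1349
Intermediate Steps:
(-3150 - 3748)/(3774 + 2304) = -6898/6078 = -6898*1/6078 = -3449/3039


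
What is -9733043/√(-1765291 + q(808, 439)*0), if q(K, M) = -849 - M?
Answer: 9733043*I*√1765291/1765291 ≈ 7325.6*I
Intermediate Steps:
-9733043/√(-1765291 + q(808, 439)*0) = -9733043/√(-1765291 + (-849 - 1*439)*0) = -9733043/√(-1765291 + (-849 - 439)*0) = -9733043/√(-1765291 - 1288*0) = -9733043/√(-1765291 + 0) = -9733043*(-I*√1765291/1765291) = -(-9733043)*I*√1765291/1765291 = 9733043*I*√1765291/1765291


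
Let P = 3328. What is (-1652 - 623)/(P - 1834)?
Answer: -2275/1494 ≈ -1.5228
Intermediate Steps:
(-1652 - 623)/(P - 1834) = (-1652 - 623)/(3328 - 1834) = -2275/1494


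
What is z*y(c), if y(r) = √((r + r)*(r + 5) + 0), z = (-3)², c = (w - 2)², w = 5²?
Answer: 414*√267 ≈ 6764.8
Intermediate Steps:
w = 25
c = 529 (c = (25 - 2)² = 23² = 529)
z = 9
y(r) = √2*√(r*(5 + r)) (y(r) = √((2*r)*(5 + r) + 0) = √(2*r*(5 + r) + 0) = √(2*r*(5 + r)) = √2*√(r*(5 + r)))
z*y(c) = 9*(√2*√(529*(5 + 529))) = 9*(√2*√(529*534)) = 9*(√2*√282486) = 9*(√2*(23*√534)) = 9*(46*√267) = 414*√267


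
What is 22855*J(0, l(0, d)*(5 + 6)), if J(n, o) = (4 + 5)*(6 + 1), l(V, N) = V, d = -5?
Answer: 1439865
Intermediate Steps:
J(n, o) = 63 (J(n, o) = 9*7 = 63)
22855*J(0, l(0, d)*(5 + 6)) = 22855*63 = 1439865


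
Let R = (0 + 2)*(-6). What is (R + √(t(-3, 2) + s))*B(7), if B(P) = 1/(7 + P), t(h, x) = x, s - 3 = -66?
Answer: -6/7 + I*√61/14 ≈ -0.85714 + 0.55787*I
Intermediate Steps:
s = -63 (s = 3 - 66 = -63)
R = -12 (R = 2*(-6) = -12)
(R + √(t(-3, 2) + s))*B(7) = (-12 + √(2 - 63))/(7 + 7) = (-12 + √(-61))/14 = (-12 + I*√61)*(1/14) = -6/7 + I*√61/14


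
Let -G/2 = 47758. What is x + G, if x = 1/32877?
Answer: -3140279531/32877 ≈ -95516.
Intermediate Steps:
G = -95516 (G = -2*47758 = -95516)
x = 1/32877 ≈ 3.0416e-5
x + G = 1/32877 - 95516 = -3140279531/32877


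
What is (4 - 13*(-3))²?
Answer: 1849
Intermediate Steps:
(4 - 13*(-3))² = (4 + 39)² = 43² = 1849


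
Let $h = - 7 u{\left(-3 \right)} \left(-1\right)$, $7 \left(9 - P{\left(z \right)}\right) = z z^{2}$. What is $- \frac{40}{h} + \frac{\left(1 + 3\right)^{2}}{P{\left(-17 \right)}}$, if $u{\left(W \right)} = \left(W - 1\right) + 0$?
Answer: $\frac{3159}{2177} \approx 1.4511$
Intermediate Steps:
$u{\left(W \right)} = -1 + W$ ($u{\left(W \right)} = \left(-1 + W\right) + 0 = -1 + W$)
$P{\left(z \right)} = 9 - \frac{z^{3}}{7}$ ($P{\left(z \right)} = 9 - \frac{z z^{2}}{7} = 9 - \frac{z^{3}}{7}$)
$h = -28$ ($h = - 7 \left(-1 - 3\right) \left(-1\right) = \left(-7\right) \left(-4\right) \left(-1\right) = 28 \left(-1\right) = -28$)
$- \frac{40}{h} + \frac{\left(1 + 3\right)^{2}}{P{\left(-17 \right)}} = - \frac{40}{-28} + \frac{\left(1 + 3\right)^{2}}{9 - \frac{\left(-17\right)^{3}}{7}} = \left(-40\right) \left(- \frac{1}{28}\right) + \frac{4^{2}}{9 - - \frac{4913}{7}} = \frac{10}{7} + \frac{16}{9 + \frac{4913}{7}} = \frac{10}{7} + \frac{16}{\frac{4976}{7}} = \frac{10}{7} + 16 \cdot \frac{7}{4976} = \frac{10}{7} + \frac{7}{311} = \frac{3159}{2177}$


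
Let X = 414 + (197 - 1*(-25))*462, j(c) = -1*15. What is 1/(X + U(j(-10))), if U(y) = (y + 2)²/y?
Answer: 15/1544501 ≈ 9.7119e-6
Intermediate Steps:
j(c) = -15
U(y) = (2 + y)²/y
X = 102978 (X = 414 + (197 + 25)*462 = 414 + 222*462 = 414 + 102564 = 102978)
1/(X + U(j(-10))) = 1/(102978 + (2 - 15)²/(-15)) = 1/(102978 - 1/15*(-13)²) = 1/(102978 - 1/15*169) = 1/(102978 - 169/15) = 1/(1544501/15) = 15/1544501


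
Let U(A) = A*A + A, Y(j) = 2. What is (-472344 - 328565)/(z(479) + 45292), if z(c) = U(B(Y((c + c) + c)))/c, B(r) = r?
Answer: -383635411/21694874 ≈ -17.683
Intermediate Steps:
U(A) = A + A² (U(A) = A² + A = A + A²)
z(c) = 6/c (z(c) = (2*(1 + 2))/c = (2*3)/c = 6/c)
(-472344 - 328565)/(z(479) + 45292) = (-472344 - 328565)/(6/479 + 45292) = -800909/(6*(1/479) + 45292) = -800909/(6/479 + 45292) = -800909/21694874/479 = -800909*479/21694874 = -383635411/21694874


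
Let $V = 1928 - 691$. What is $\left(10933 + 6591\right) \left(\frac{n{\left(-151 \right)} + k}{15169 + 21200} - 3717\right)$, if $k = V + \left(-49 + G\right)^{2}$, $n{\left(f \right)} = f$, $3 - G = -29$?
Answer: $- \frac{2368932837752}{36369} \approx -6.5136 \cdot 10^{7}$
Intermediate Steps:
$G = 32$ ($G = 3 - -29 = 3 + 29 = 32$)
$V = 1237$
$k = 1526$ ($k = 1237 + \left(-49 + 32\right)^{2} = 1237 + \left(-17\right)^{2} = 1237 + 289 = 1526$)
$\left(10933 + 6591\right) \left(\frac{n{\left(-151 \right)} + k}{15169 + 21200} - 3717\right) = \left(10933 + 6591\right) \left(\frac{-151 + 1526}{15169 + 21200} - 3717\right) = 17524 \left(\frac{1375}{36369} - 3717\right) = 17524 \left(- \frac{135182198}{36369}\right) = - \frac{2368932837752}{36369}$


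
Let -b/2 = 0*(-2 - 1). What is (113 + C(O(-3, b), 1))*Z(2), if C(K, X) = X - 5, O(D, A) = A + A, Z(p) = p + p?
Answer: 436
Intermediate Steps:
Z(p) = 2*p
b = 0 (b = -0*(-2 - 1) = -0*(-3) = -2*0 = 0)
O(D, A) = 2*A
C(K, X) = -5 + X
(113 + C(O(-3, b), 1))*Z(2) = (113 + (-5 + 1))*(2*2) = (113 - 4)*4 = 109*4 = 436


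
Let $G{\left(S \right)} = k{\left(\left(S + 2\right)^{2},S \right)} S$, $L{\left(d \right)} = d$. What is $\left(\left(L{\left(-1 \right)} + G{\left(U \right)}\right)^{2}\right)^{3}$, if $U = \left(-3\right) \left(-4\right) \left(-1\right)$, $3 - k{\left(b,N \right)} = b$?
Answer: $2474447753486836009$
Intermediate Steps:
$k{\left(b,N \right)} = 3 - b$
$U = -12$ ($U = 12 \left(-1\right) = -12$)
$G{\left(S \right)} = S \left(3 - \left(2 + S\right)^{2}\right)$ ($G{\left(S \right)} = \left(3 - \left(S + 2\right)^{2}\right) S = \left(3 - \left(2 + S\right)^{2}\right) S = S \left(3 - \left(2 + S\right)^{2}\right)$)
$\left(\left(L{\left(-1 \right)} + G{\left(U \right)}\right)^{2}\right)^{3} = \left(\left(-1 - - 12 \left(-3 + \left(2 - 12\right)^{2}\right)\right)^{2}\right)^{3} = \left(\left(-1 - - 12 \left(-3 + \left(-10\right)^{2}\right)\right)^{2}\right)^{3} = \left(\left(-1 - - 12 \left(-3 + 100\right)\right)^{2}\right)^{3} = \left(\left(-1 - \left(-12\right) 97\right)^{2}\right)^{3} = \left(\left(-1 + 1164\right)^{2}\right)^{3} = \left(1163^{2}\right)^{3} = 1352569^{3} = 2474447753486836009$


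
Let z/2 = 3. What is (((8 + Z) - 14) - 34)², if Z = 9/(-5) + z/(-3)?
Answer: 47961/25 ≈ 1918.4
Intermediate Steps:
z = 6 (z = 2*3 = 6)
Z = -19/5 (Z = 9/(-5) + 6/(-3) = 9*(-⅕) + 6*(-⅓) = -9/5 - 2 = -19/5 ≈ -3.8000)
(((8 + Z) - 14) - 34)² = (((8 - 19/5) - 14) - 34)² = ((21/5 - 14) - 34)² = (-49/5 - 34)² = (-219/5)² = 47961/25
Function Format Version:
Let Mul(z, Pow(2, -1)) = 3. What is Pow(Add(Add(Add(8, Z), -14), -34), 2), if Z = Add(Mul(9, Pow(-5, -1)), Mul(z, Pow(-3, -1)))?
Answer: Rational(47961, 25) ≈ 1918.4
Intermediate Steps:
z = 6 (z = Mul(2, 3) = 6)
Z = Rational(-19, 5) (Z = Add(Mul(9, Pow(-5, -1)), Mul(6, Pow(-3, -1))) = Add(Mul(9, Rational(-1, 5)), Mul(6, Rational(-1, 3))) = Add(Rational(-9, 5), -2) = Rational(-19, 5) ≈ -3.8000)
Pow(Add(Add(Add(8, Z), -14), -34), 2) = Pow(Add(Add(Add(8, Rational(-19, 5)), -14), -34), 2) = Pow(Add(Add(Rational(21, 5), -14), -34), 2) = Pow(Add(Rational(-49, 5), -34), 2) = Pow(Rational(-219, 5), 2) = Rational(47961, 25)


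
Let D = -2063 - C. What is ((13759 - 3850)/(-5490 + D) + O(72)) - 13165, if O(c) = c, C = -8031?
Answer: -6248545/478 ≈ -13072.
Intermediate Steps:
D = 5968 (D = -2063 - 1*(-8031) = -2063 + 8031 = 5968)
((13759 - 3850)/(-5490 + D) + O(72)) - 13165 = ((13759 - 3850)/(-5490 + 5968) + 72) - 13165 = (9909/478 + 72) - 13165 = 44325/478 - 13165 = -6248545/478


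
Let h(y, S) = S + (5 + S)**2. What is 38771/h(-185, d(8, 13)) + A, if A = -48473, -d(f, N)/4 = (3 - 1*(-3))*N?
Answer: -4553369430/93937 ≈ -48473.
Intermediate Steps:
d(f, N) = -24*N (d(f, N) = -4*(3 - 1*(-3))*N = -4*(3 + 3)*N = -24*N)
38771/h(-185, d(8, 13)) + A = 38771/(-24*13 + (5 - 24*13)**2) - 48473 = 38771/(-312 + (5 - 312)**2) - 48473 = 38771/(-312 + (-307)**2) - 48473 = 38771/(-312 + 94249) - 48473 = 38771/93937 - 48473 = -4553369430/93937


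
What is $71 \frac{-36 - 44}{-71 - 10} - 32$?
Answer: $\frac{3088}{81} \approx 38.123$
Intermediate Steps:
$71 \frac{-36 - 44}{-71 - 10} - 32 = 71 \left(- \frac{80}{-81}\right) - 32 = 71 \left(\left(-80\right) \left(- \frac{1}{81}\right)\right) - 32 = 71 \cdot \frac{80}{81} - 32 = \frac{5680}{81} - 32 = \frac{3088}{81}$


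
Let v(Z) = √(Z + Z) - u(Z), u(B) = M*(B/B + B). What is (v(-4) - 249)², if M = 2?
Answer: 59041 - 972*I*√2 ≈ 59041.0 - 1374.6*I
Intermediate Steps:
u(B) = 2 + 2*B (u(B) = 2*(B/B + B) = 2*(1 + B) = 2 + 2*B)
v(Z) = -2 - 2*Z + √2*√Z (v(Z) = √(Z + Z) - (2 + 2*Z) = √(2*Z) + (-2 - 2*Z) = √2*√Z + (-2 - 2*Z) = -2 - 2*Z + √2*√Z)
(v(-4) - 249)² = ((-2 - 2*(-4) + √2*√(-4)) - 249)² = ((-2 + 8 + √2*(2*I)) - 249)² = ((-2 + 8 + 2*I*√2) - 249)² = ((6 + 2*I*√2) - 249)² = (-243 + 2*I*√2)²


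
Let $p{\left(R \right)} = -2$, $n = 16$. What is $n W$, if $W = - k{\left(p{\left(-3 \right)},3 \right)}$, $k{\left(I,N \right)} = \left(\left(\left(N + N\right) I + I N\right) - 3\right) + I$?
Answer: $368$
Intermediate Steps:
$k{\left(I,N \right)} = -3 + I + 3 I N$ ($k{\left(I,N \right)} = \left(\left(2 N I + I N\right) - 3\right) + I = \left(\left(2 I N + I N\right) - 3\right) + I = \left(3 I N - 3\right) + I = \left(-3 + 3 I N\right) + I = -3 + I + 3 I N$)
$W = 23$ ($W = - (-3 - 2 + 3 \left(-2\right) 3) = - (-3 - 2 - 18) = \left(-1\right) \left(-23\right) = 23$)
$n W = 16 \cdot 23 = 368$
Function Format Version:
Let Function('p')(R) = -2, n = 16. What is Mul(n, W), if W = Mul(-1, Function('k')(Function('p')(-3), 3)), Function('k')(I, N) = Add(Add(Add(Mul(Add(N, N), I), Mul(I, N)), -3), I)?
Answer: 368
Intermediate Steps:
Function('k')(I, N) = Add(-3, I, Mul(3, I, N)) (Function('k')(I, N) = Add(Add(Add(Mul(Mul(2, N), I), Mul(I, N)), -3), I) = Add(Add(Add(Mul(2, I, N), Mul(I, N)), -3), I) = Add(Add(Mul(3, I, N), -3), I) = Add(Add(-3, Mul(3, I, N)), I) = Add(-3, I, Mul(3, I, N)))
W = 23 (W = Mul(-1, Add(-3, -2, Mul(3, -2, 3))) = Mul(-1, Add(-3, -2, -18)) = Mul(-1, -23) = 23)
Mul(n, W) = Mul(16, 23) = 368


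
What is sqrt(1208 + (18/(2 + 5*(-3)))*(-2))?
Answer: 2*sqrt(51155)/13 ≈ 34.796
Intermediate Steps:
sqrt(1208 + (18/(2 + 5*(-3)))*(-2)) = sqrt(1208 + (18/(2 - 15))*(-2)) = sqrt(1208 + (18/(-13))*(-2)) = sqrt(1208 + (18*(-1/13))*(-2)) = sqrt(1208 - 18/13*(-2)) = sqrt(1208 + 36/13) = sqrt(15740/13) = 2*sqrt(51155)/13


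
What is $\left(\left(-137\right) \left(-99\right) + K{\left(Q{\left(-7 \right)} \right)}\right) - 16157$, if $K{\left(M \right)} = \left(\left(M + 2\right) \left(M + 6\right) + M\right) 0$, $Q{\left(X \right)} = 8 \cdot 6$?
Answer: $-2594$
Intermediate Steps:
$Q{\left(X \right)} = 48$
$K{\left(M \right)} = 0$ ($K{\left(M \right)} = \left(\left(2 + M\right) \left(6 + M\right) + M\right) 0 = \left(M + \left(2 + M\right) \left(6 + M\right)\right) 0 = 0$)
$\left(\left(-137\right) \left(-99\right) + K{\left(Q{\left(-7 \right)} \right)}\right) - 16157 = \left(\left(-137\right) \left(-99\right) + 0\right) - 16157 = \left(13563 + 0\right) - 16157 = 13563 - 16157 = -2594$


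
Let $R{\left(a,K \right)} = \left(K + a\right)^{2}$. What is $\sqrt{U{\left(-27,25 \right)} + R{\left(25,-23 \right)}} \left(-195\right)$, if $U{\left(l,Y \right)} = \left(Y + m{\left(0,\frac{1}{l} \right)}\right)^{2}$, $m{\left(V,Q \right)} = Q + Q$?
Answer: $- \frac{65 \sqrt{455845}}{9} \approx -4876.2$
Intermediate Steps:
$m{\left(V,Q \right)} = 2 Q$
$U{\left(l,Y \right)} = \left(Y + \frac{2}{l}\right)^{2}$
$\sqrt{U{\left(-27,25 \right)} + R{\left(25,-23 \right)}} \left(-195\right) = \sqrt{\frac{\left(2 + 25 \left(-27\right)\right)^{2}}{729} + \left(-23 + 25\right)^{2}} \left(-195\right) = \sqrt{\frac{\left(2 - 675\right)^{2}}{729} + 2^{2}} \left(-195\right) = \sqrt{\frac{\left(-673\right)^{2}}{729} + 4} \left(-195\right) = \sqrt{\frac{1}{729} \cdot 452929 + 4} \left(-195\right) = \sqrt{\frac{452929}{729} + 4} \left(-195\right) = \sqrt{\frac{455845}{729}} \left(-195\right) = \frac{\sqrt{455845}}{27} \left(-195\right) = - \frac{65 \sqrt{455845}}{9}$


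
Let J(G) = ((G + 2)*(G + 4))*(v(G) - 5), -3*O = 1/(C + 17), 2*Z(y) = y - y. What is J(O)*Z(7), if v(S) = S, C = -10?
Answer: 0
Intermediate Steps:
Z(y) = 0 (Z(y) = (y - y)/2 = (1/2)*0 = 0)
O = -1/21 (O = -1/(3*(-10 + 17)) = -1/3/7 = -1/3*1/7 = -1/21 ≈ -0.047619)
J(G) = (-5 + G)*(2 + G)*(4 + G) (J(G) = ((G + 2)*(G + 4))*(G - 5) = ((2 + G)*(4 + G))*(-5 + G) = (-5 + G)*(2 + G)*(4 + G))
J(O)*Z(7) = (-40 + (-1/21)**2 + (-1/21)**3 - 22*(-1/21))*0 = (-40 + 1/441 - 1/9261 + 22/21)*0 = -360718/9261*0 = 0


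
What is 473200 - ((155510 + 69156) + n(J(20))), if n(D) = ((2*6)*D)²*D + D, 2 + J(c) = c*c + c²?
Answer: -73176173512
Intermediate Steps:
J(c) = -2 + 2*c² (J(c) = -2 + (c*c + c²) = -2 + (c² + c²) = -2 + 2*c²)
n(D) = D + 144*D³ (n(D) = (12*D)²*D + D = (144*D²)*D + D = 144*D³ + D = D + 144*D³)
473200 - ((155510 + 69156) + n(J(20))) = 473200 - ((155510 + 69156) + ((-2 + 2*20²) + 144*(-2 + 2*20²)³)) = 473200 - (224666 + ((-2 + 2*400) + 144*(-2 + 2*400)³)) = 473200 - (224666 + ((-2 + 800) + 144*(-2 + 800)³)) = 473200 - (224666 + (798 + 144*798³)) = 473200 - (224666 + (798 + 144*508169592)) = 473200 - (224666 + (798 + 73176421248)) = 473200 - (224666 + 73176422046) = 473200 - 1*73176646712 = 473200 - 73176646712 = -73176173512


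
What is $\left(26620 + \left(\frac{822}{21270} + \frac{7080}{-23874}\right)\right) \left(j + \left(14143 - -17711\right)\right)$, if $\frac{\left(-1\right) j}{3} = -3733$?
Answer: $\frac{16165808923803519}{14105555} \approx 1.1461 \cdot 10^{9}$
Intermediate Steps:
$j = 11199$ ($j = \left(-3\right) \left(-3733\right) = 11199$)
$\left(26620 + \left(\frac{822}{21270} + \frac{7080}{-23874}\right)\right) \left(j + \left(14143 - -17711\right)\right) = \left(26620 + \left(\frac{822}{21270} + \frac{7080}{-23874}\right)\right) \left(11199 + \left(14143 - -17711\right)\right) = \left(26620 + \left(822 \cdot \frac{1}{21270} + 7080 \left(- \frac{1}{23874}\right)\right)\right) \left(11199 + \left(14143 + 17711\right)\right) = \left(26620 + \left(\frac{137}{3545} - \frac{1180}{3979}\right)\right) \left(11199 + 31854\right) = \left(26620 - \frac{3637977}{14105555}\right) 43053 = \frac{375486236123}{14105555} \cdot 43053 = \frac{16165808923803519}{14105555}$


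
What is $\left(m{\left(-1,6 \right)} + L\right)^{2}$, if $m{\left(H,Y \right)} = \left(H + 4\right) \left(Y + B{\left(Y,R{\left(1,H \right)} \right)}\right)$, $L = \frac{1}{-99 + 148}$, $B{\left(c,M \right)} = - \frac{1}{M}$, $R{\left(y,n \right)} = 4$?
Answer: $\frac{11458225}{38416} \approx 298.27$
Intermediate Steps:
$L = \frac{1}{49} \approx 0.020408$
$m{\left(H,Y \right)} = \left(4 + H\right) \left(- \frac{1}{4} + Y\right)$ ($m{\left(H,Y \right)} = \left(H + 4\right) \left(Y - \frac{1}{4}\right) = \left(4 + H\right) \left(Y - \frac{1}{4}\right) = \left(4 + H\right) \left(- \frac{1}{4} + Y\right)$)
$\left(m{\left(-1,6 \right)} + L\right)^{2} = \left(\left(-1 + 4 \cdot 6 - - \frac{1}{4} - 6\right) + \frac{1}{49}\right)^{2} = \left(\left(-1 + 24 + \frac{1}{4} - 6\right) + \frac{1}{49}\right)^{2} = \left(\frac{69}{4} + \frac{1}{49}\right)^{2} = \left(\frac{3385}{196}\right)^{2} = \frac{11458225}{38416}$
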